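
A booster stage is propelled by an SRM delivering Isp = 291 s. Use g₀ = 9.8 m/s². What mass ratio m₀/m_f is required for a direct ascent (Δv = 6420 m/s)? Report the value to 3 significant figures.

mass ratio ≈ 9.50

v_e = Isp · g₀ = 291 × 9.8 = 2851.8 m/s.
Using Δv = v_e ln(m₀/m_f): m₀/m_f = exp(Δv / v_e) = exp(6420 / 2851.8) = exp(2.2512) = 9.4992.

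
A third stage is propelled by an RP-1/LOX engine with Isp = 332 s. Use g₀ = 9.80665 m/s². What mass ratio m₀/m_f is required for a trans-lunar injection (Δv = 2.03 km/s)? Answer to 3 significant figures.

v_e = Isp · g₀ = 332 × 9.80665 = 3255.8 m/s.
By the Tsiolkovsky rocket equation, m₀/m_f = exp(Δv / v_e) = exp(2030 / 3255.8) = exp(0.6235) = 1.8654.

mass ratio ≈ 1.87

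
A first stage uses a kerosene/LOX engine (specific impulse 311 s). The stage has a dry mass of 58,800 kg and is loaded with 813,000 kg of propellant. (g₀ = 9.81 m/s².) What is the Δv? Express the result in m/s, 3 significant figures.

Δv ≈ 8230 m/s

v_e = Isp · g₀ = 311 × 9.81 = 3050.9 m/s.
m₀ = m_dry + m_prop = 58,800 + 813,000 = 871,800 kg.
Δv = v_e · ln(m₀/m_f) = 3050.9 × ln(14.83) = 3050.9 × 2.6964 ≈ 8226.5 m/s.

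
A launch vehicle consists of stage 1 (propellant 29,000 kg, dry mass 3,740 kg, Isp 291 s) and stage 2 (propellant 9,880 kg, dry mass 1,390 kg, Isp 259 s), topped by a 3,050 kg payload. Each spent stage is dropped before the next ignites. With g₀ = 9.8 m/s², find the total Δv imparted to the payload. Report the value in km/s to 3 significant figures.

Ignition mass of stage 1 = 29,000+3,740 + 9,880+1,390 + 3,050 = 47,060 kg.
Stage 1: m₀ = 47,060 kg, m_f = 47,060 − 29,000 = 18,060 kg; Δv = 291×9.8×ln(2.606) = 2851.8×0.9577 ≈ 2731 m/s.
Stage 2: m₀ = 14,320 kg, m_f = 14,320 − 9,880 = 4,440 kg; Δv = 259×9.8×ln(3.225) = 2538.2×1.1710 ≈ 2972 m/s.
Total Δv = 2731 + 2972 = 5703 m/s.

Δv ≈ 5.70 km/s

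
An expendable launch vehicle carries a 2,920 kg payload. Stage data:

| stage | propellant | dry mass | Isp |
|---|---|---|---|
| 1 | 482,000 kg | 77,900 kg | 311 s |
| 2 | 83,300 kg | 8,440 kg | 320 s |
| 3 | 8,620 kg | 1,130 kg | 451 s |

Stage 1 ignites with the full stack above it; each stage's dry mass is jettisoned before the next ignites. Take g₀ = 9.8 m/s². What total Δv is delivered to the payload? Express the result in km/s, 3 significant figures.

Ignition mass of stage 1 = 482,000+77,900 + 83,300+8,440 + 8,620+1,130 + 2,920 = 664,310 kg.
Stage 1: m₀ = 664,310 kg, m_f = 664,310 − 482,000 = 182,310 kg; Δv = 311×9.8×ln(3.644) = 3047.8×1.2930 ≈ 3941 m/s.
Stage 2: m₀ = 104,410 kg, m_f = 104,410 − 83,300 = 21,110 kg; Δv = 320×9.8×ln(4.946) = 3136.0×1.5986 ≈ 5013 m/s.
Stage 3: m₀ = 12,670 kg, m_f = 12,670 − 8,620 = 4,050 kg; Δv = 451×9.8×ln(3.128) = 4419.8×1.1405 ≈ 5041 m/s.
Total Δv = 3941 + 5013 + 5041 = 13995 m/s.

Δv ≈ 14.0 km/s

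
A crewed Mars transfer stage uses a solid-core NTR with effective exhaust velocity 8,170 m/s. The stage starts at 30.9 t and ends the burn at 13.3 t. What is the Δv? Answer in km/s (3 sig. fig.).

From the ideal rocket equation, Δv = v_e · ln(m₀/m_f) = 8170.0 × ln(2.323) = 8170.0 × 0.8430 ≈ 6887.2 m/s.

Δv ≈ 6.89 km/s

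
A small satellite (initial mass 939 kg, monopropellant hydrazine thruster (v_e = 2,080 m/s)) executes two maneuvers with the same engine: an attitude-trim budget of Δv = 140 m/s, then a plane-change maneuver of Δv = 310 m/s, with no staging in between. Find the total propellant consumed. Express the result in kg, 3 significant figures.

total propellant consumed ≈ 183 kg

After the first burn: m = 939 × exp(−140/2080.0) = 939 × 0.93491 = 877.88 kg.
After the second burn: m = 877.88 × exp(−310/2080.0) = 877.88 × 0.86154 = 756.329 kg.
Total propellant = m₀ − m_final = 939 − 756.329 = 182.671 kg.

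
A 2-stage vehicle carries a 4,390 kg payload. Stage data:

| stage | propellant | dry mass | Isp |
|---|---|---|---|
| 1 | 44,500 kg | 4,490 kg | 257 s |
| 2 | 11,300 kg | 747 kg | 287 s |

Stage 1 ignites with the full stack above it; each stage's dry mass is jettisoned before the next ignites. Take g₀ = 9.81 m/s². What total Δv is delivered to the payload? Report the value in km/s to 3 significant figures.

Ignition mass of stage 1 = 44,500+4,490 + 11,300+747 + 4,390 = 65,427 kg.
Stage 1: m₀ = 65,427 kg, m_f = 65,427 − 44,500 = 20,927 kg; Δv = 257×9.81×ln(3.126) = 2521.2×1.1399 ≈ 2874 m/s.
Stage 2: m₀ = 16,437 kg, m_f = 16,437 − 11,300 = 5,137 kg; Δv = 287×9.81×ln(3.2) = 2815.5×1.1631 ≈ 3275 m/s.
Total Δv = 2874 + 3275 = 6149 m/s.

Δv ≈ 6.15 km/s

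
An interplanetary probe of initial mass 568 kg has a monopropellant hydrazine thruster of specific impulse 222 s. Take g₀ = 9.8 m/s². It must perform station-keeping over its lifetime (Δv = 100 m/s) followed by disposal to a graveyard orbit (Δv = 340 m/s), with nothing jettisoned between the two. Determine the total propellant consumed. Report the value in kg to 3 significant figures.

v_e = Isp · g₀ = 222 × 9.8 = 2175.6 m/s.
After the first burn: m = 568 × exp(−100/2175.6) = 568 × 0.95508 = 542.485 kg.
After the second burn: m = 542.485 × exp(−340/2175.6) = 542.485 × 0.85532 = 463.998 kg.
Total propellant = m₀ − m_final = 568 − 463.998 = 104.002 kg.

total propellant consumed ≈ 104 kg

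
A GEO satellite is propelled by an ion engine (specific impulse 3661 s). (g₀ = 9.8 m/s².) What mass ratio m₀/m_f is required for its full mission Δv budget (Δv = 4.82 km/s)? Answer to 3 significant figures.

v_e = Isp · g₀ = 3661 × 9.8 = 35877.8 m/s.
Using Δv = v_e ln(m₀/m_f): m₀/m_f = exp(Δv / v_e) = exp(4820 / 35877.8) = exp(0.1343) = 1.1438.

mass ratio ≈ 1.14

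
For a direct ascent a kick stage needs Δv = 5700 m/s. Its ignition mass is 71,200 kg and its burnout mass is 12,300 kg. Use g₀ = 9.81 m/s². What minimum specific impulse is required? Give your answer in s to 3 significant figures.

ln(m₀/m_f) = ln(71200/12300) = ln(5.789) = 1.7559.
Using Δv = v_e ln(m₀/m_f): v_e = Δv / ln(m₀/m_f) = 5700 / 1.7559 = 3246.2 m/s.
Isp = v_e / g₀ = 3246.2 / 9.81 = 330.9 s.

Isp ≈ 331 s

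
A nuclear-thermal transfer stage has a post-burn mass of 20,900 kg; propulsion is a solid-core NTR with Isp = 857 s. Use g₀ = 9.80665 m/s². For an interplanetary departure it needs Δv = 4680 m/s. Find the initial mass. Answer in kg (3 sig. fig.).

v_e = Isp · g₀ = 857 × 9.80665 = 8404.3 m/s.
From the ideal rocket equation, m₀/m_f = exp(Δv / v_e) = exp(4680 / 8404.3) = exp(0.5569) = 1.7452.
m₀ = m_f × 1.7452 = 20,900 × 1.7452 = 36,474.7 kg.

initial mass ≈ 36500 kg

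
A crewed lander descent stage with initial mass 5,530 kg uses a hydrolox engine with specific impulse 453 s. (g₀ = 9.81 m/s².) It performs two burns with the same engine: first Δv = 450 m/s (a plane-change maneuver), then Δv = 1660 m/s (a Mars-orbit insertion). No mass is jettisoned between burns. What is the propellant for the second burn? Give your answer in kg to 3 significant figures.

propellant for the second burn ≈ 1560 kg

v_e = Isp · g₀ = 453 × 9.81 = 4443.9 m/s.
After the first burn: m = 5530 × exp(−450/4443.9) = 5530 × 0.90370 = 4,997.46 kg.
After the second burn: m = 4,997.46 × exp(−1660/4443.9) = 4,997.46 × 0.68829 = 3,439.7 kg.
Second-burn propellant = 4,997.46 − 3,439.7 = 1,557.76 kg.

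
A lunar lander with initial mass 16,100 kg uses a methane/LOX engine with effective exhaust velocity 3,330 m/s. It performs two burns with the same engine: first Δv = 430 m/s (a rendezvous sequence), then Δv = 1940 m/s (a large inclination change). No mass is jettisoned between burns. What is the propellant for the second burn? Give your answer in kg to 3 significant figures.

propellant for the second burn ≈ 6250 kg

After the first burn: m = 16100 × exp(−430/3330.0) = 16100 × 0.87886 = 14,149.6 kg.
After the second burn: m = 14,149.6 × exp(−1940/3330.0) = 14,149.6 × 0.55845 = 7,901.84 kg.
Second-burn propellant = 14,149.6 − 7,901.84 = 6,247.76 kg.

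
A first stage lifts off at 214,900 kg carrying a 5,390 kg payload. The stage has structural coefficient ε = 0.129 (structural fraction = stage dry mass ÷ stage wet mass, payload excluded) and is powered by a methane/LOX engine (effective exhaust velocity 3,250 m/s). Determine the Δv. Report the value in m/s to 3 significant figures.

Δv ≈ 6150 m/s

Stage wet mass = m₀ − payload = 214,900 − 5,390 = 209,510 kg.
Stage dry mass = ε × stage wet mass = 0.129 × 209,510 = 27,026.8 kg.
Burnout mass m_f = stage dry + payload = 27,026.8 + 5,390 = 32,416.8 kg.
From the ideal rocket equation, Δv = v_e · ln(214,900/32,416.8) = 3250.0 × ln(6.629) = 3250.0 × 1.8915 ≈ 6147 m/s.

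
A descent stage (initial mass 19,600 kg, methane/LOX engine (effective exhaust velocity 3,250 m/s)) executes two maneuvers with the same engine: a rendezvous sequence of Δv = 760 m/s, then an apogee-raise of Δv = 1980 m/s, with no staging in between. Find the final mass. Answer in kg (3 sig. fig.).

final mass ≈ 8440 kg

After the first burn: m = 19600 × exp(−760/3250.0) = 19600 × 0.79148 = 15,513 kg.
After the second burn: m = 15,513 × exp(−1980/3250.0) = 15,513 × 0.54377 = 8,435.5 kg.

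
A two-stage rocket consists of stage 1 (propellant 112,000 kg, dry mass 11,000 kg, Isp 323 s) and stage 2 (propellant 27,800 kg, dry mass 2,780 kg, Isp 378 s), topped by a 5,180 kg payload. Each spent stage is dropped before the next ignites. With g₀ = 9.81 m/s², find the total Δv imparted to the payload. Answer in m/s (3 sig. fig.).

Δv ≈ 9440 m/s

Ignition mass of stage 1 = 112,000+11,000 + 27,800+2,780 + 5,180 = 158,760 kg.
Stage 1: m₀ = 158,760 kg, m_f = 158,760 − 112,000 = 46,760 kg; Δv = 323×9.81×ln(3.395) = 3168.6×1.2224 ≈ 3873 m/s.
Stage 2: m₀ = 35,760 kg, m_f = 35,760 − 27,800 = 7,960 kg; Δv = 378×9.81×ln(4.492) = 3708.2×1.5024 ≈ 5571 m/s.
Total Δv = 3873 + 5571 = 9444 m/s.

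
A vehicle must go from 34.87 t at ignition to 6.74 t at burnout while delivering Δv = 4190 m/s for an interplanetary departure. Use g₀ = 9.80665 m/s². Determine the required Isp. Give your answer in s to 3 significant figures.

Isp ≈ 260 s

ln(m₀/m_f) = ln(34870/6740) = ln(5.174) = 1.6436.
Using Δv = v_e ln(m₀/m_f): v_e = Δv / ln(m₀/m_f) = 4190 / 1.6436 = 2549.3 m/s.
Isp = v_e / g₀ = 2549.3 / 9.80665 = 260.0 s.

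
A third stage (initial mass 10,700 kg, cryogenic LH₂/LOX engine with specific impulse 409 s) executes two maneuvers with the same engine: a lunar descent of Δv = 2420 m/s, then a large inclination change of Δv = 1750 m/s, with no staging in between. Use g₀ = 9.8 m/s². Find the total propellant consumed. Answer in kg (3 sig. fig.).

v_e = Isp · g₀ = 409 × 9.8 = 4008.2 m/s.
After the first burn: m = 10700 × exp(−2420/4008.2) = 10700 × 0.54675 = 5,850.23 kg.
After the second burn: m = 5,850.23 × exp(−1750/4008.2) = 5,850.23 × 0.64623 = 3,780.59 kg.
Total propellant = m₀ − m_final = 10700 − 3,780.59 = 6,919.41 kg.

total propellant consumed ≈ 6920 kg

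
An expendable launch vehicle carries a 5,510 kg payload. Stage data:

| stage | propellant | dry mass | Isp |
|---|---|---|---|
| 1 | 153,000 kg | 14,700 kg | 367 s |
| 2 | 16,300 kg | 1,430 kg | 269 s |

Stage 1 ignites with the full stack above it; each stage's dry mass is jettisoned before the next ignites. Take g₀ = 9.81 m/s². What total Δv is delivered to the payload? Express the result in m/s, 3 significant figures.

Ignition mass of stage 1 = 153,000+14,700 + 16,300+1,430 + 5,510 = 190,940 kg.
Stage 1: m₀ = 190,940 kg, m_f = 190,940 − 153,000 = 37,940 kg; Δv = 367×9.81×ln(5.033) = 3600.3×1.6160 ≈ 5818 m/s.
Stage 2: m₀ = 23,240 kg, m_f = 23,240 − 16,300 = 6,940 kg; Δv = 269×9.81×ln(3.349) = 2638.9×1.2086 ≈ 3189 m/s.
Total Δv = 5818 + 3189 = 9007 m/s.

Δv ≈ 9010 m/s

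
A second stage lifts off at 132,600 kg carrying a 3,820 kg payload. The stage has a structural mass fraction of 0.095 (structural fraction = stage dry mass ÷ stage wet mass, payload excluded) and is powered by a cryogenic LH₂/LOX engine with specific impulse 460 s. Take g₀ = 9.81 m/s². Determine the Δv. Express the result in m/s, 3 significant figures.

Δv ≈ 9530 m/s

Stage wet mass = m₀ − payload = 132,600 − 3,820 = 128,780 kg.
Stage dry mass = ε × stage wet mass = 0.095 × 128,780 = 12,234.1 kg.
Burnout mass m_f = stage dry + payload = 12,234.1 + 3,820 = 16,054.1 kg.
v_e = Isp · g₀ = 460 × 9.81 = 4512.6 m/s.
Δv = v_e · ln(132,600/16,054.1) = 4512.6 × ln(8.26) = 4512.6 × 2.1114 ≈ 9528 m/s.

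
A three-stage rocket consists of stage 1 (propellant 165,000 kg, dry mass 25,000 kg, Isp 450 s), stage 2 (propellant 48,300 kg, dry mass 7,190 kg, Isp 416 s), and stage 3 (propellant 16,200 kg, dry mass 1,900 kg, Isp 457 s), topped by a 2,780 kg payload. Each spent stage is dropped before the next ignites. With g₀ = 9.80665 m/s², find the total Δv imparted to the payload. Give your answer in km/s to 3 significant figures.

Ignition mass of stage 1 = 165,000+25,000 + 48,300+7,190 + 16,200+1,900 + 2,780 = 266,370 kg.
Stage 1: m₀ = 266,370 kg, m_f = 266,370 − 165,000 = 101,370 kg; Δv = 450×9.80665×ln(2.628) = 4413.0×0.9661 ≈ 4263 m/s.
Stage 2: m₀ = 76,370 kg, m_f = 76,370 − 48,300 = 28,070 kg; Δv = 416×9.80665×ln(2.721) = 4079.6×1.0009 ≈ 4083 m/s.
Stage 3: m₀ = 20,880 kg, m_f = 20,880 − 16,200 = 4,680 kg; Δv = 457×9.80665×ln(4.462) = 4481.6×1.4955 ≈ 6702 m/s.
Total Δv = 4263 + 4083 + 6702 = 15048 m/s.

Δv ≈ 15.0 km/s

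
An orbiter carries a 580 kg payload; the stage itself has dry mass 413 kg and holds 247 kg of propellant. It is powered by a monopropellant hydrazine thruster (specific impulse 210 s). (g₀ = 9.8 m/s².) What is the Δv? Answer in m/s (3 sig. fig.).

v_e = Isp · g₀ = 210 × 9.8 = 2058.0 m/s.
m₀ = payload + dry + propellant = 580 + 413 + 247 = 1,240 kg.
m_f = payload + dry = 580 + 413 = 993 kg.
Using Δv = v_e ln(m₀/m_f): Δv = v_e · ln(m₀/m_f) = 2058.0 × ln(1.249) = 2058.0 × 0.2221 ≈ 457.2 m/s.

Δv ≈ 457 m/s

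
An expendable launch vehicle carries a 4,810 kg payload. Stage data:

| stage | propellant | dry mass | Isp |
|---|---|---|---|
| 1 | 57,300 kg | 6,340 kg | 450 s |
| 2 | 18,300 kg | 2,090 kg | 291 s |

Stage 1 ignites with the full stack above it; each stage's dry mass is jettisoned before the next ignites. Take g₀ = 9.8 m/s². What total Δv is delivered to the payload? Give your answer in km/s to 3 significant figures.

Δv ≈ 8.26 km/s

Ignition mass of stage 1 = 57,300+6,340 + 18,300+2,090 + 4,810 = 88,840 kg.
Stage 1: m₀ = 88,840 kg, m_f = 88,840 − 57,300 = 31,540 kg; Δv = 450×9.8×ln(2.817) = 4410.0×1.0356 ≈ 4567 m/s.
Stage 2: m₀ = 25,200 kg, m_f = 25,200 − 18,300 = 6,900 kg; Δv = 291×9.8×ln(3.652) = 2851.8×1.2953 ≈ 3694 m/s.
Total Δv = 4567 + 3694 = 8261 m/s.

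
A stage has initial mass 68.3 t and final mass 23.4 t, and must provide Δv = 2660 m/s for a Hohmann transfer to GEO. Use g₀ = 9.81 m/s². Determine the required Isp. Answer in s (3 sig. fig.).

Isp ≈ 253 s

ln(m₀/m_f) = ln(68300/23400) = ln(2.919) = 1.0712.
Rocket equation: v_e = Δv / ln(m₀/m_f) = 2660 / 1.0712 = 2483.3 m/s.
Isp = v_e / g₀ = 2483.3 / 9.81 = 253.1 s.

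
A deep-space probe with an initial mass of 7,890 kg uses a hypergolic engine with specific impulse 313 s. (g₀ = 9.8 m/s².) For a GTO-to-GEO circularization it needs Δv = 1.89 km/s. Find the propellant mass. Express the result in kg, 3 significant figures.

v_e = Isp · g₀ = 313 × 9.8 = 3067.4 m/s.
From the ideal rocket equation, m₀/m_f = exp(Δv / v_e) = exp(1890 / 3067.4) = exp(0.6162) = 1.8518.
m_f = 7,890 / 1.8518 = 4,260.72 kg, so propellant = m₀ − m_f = 7,890 − 4,260.72 = 3,629.28 kg.

propellant mass ≈ 3630 kg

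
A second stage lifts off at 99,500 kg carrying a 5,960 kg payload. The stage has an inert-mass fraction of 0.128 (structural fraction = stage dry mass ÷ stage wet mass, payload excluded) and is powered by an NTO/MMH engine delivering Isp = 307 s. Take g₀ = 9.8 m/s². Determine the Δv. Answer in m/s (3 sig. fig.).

Δv ≈ 5160 m/s

Stage wet mass = m₀ − payload = 99,500 − 5,960 = 93,540 kg.
Stage dry mass = ε × stage wet mass = 0.128 × 93,540 = 11,973.1 kg.
Burnout mass m_f = stage dry + payload = 11,973.1 + 5,960 = 17,933.1 kg.
v_e = Isp · g₀ = 307 × 9.8 = 3008.6 m/s.
From the ideal rocket equation, Δv = v_e · ln(99,500/17,933.1) = 3008.6 × ln(5.548) = 3008.6 × 1.7135 ≈ 5155 m/s.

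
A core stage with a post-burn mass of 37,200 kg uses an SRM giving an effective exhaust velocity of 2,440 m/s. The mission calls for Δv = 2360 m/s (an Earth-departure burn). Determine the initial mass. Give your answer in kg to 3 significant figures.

m₀/m_f = exp(Δv / v_e) = exp(2360 / 2440.0) = exp(0.9672) = 2.6306.
m₀ = m_f × 2.6306 = 37,200 × 2.6306 = 97,858.3 kg.

initial mass ≈ 97900 kg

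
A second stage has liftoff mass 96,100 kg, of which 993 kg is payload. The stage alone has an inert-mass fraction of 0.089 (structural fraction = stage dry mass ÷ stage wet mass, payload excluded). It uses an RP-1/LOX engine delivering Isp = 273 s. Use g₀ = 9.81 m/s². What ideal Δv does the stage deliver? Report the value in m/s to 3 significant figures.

Δv ≈ 6210 m/s

Stage wet mass = m₀ − payload = 96,100 − 993 = 95,107 kg.
Stage dry mass = ε × stage wet mass = 0.089 × 95,107 = 8,464.52 kg.
Burnout mass m_f = stage dry + payload = 8,464.52 + 993 = 9,457.52 kg.
v_e = Isp · g₀ = 273 × 9.81 = 2678.1 m/s.
From the ideal rocket equation, Δv = v_e · ln(96,100/9,457.52) = 2678.1 × ln(10.16) = 2678.1 × 2.3186 ≈ 6209 m/s.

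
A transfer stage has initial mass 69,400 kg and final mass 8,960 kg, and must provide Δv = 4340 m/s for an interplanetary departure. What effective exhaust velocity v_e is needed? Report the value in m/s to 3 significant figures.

ln(m₀/m_f) = ln(69400/8960) = ln(7.746) = 2.0471.
Using Δv = v_e ln(m₀/m_f): v_e = Δv / ln(m₀/m_f) = 4340 / 2.0471 = 2120.1 m/s.

v_e ≈ 2120 m/s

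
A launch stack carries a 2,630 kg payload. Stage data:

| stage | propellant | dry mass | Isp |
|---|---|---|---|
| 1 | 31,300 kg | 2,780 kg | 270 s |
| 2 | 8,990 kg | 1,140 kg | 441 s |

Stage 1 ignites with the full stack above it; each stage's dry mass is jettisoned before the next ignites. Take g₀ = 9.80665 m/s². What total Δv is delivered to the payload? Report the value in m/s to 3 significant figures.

Ignition mass of stage 1 = 31,300+2,780 + 8,990+1,140 + 2,630 = 46,840 kg.
Stage 1: m₀ = 46,840 kg, m_f = 46,840 − 31,300 = 15,540 kg; Δv = 270×9.80665×ln(3.014) = 2647.8×1.1033 ≈ 2921 m/s.
Stage 2: m₀ = 12,760 kg, m_f = 12,760 − 8,990 = 3,770 kg; Δv = 441×9.80665×ln(3.385) = 4324.7×1.2192 ≈ 5273 m/s.
Total Δv = 2921 + 5273 = 8194 m/s.

Δv ≈ 8190 m/s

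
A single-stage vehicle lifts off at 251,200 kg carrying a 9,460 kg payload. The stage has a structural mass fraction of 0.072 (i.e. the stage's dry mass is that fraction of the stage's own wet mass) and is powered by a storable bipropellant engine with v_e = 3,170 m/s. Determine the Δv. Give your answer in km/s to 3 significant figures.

Δv ≈ 7.09 km/s

Stage wet mass = m₀ − payload = 251,200 − 9,460 = 241,740 kg.
Stage dry mass = ε × stage wet mass = 0.072 × 241,740 = 17,405.3 kg.
Burnout mass m_f = stage dry + payload = 17,405.3 + 9,460 = 26,865.3 kg.
Using Δv = v_e ln(m₀/m_f): Δv = v_e · ln(251,200/26,865.3) = 3170.0 × ln(9.35) = 3170.0 × 2.2354 ≈ 7086 m/s.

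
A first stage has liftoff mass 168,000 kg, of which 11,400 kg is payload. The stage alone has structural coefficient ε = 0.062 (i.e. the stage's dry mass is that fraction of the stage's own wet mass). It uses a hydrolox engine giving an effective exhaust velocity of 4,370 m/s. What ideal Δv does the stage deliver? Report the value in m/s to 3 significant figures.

Δv ≈ 9060 m/s

Stage wet mass = m₀ − payload = 168,000 − 11,400 = 156,600 kg.
Stage dry mass = ε × stage wet mass = 0.062 × 156,600 = 9,709.2 kg.
Burnout mass m_f = stage dry + payload = 9,709.2 + 11,400 = 21,109.2 kg.
Using Δv = v_e ln(m₀/m_f): Δv = v_e · ln(168,000/21,109.2) = 4370.0 × ln(7.959) = 4370.0 × 2.0743 ≈ 9064 m/s.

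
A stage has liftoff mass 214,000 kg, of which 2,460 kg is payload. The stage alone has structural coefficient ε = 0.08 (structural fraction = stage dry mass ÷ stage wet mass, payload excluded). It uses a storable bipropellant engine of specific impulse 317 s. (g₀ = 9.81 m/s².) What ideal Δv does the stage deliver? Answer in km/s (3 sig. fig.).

Δv ≈ 7.47 km/s

Stage wet mass = m₀ − payload = 214,000 − 2,460 = 211,540 kg.
Stage dry mass = ε × stage wet mass = 0.08 × 211,540 = 16,923.2 kg.
Burnout mass m_f = stage dry + payload = 16,923.2 + 2,460 = 19,383.2 kg.
v_e = Isp · g₀ = 317 × 9.81 = 3109.8 m/s.
From the ideal rocket equation, Δv = v_e · ln(214,000/19,383.2) = 3109.8 × ln(11.04) = 3109.8 × 2.4016 ≈ 7468 m/s.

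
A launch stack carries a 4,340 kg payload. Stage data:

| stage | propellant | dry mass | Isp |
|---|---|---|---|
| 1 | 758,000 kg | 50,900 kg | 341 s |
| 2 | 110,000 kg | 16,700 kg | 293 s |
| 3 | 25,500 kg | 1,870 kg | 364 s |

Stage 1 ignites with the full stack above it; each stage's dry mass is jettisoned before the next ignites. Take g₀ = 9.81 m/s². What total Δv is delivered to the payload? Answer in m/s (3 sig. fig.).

Δv ≈ 14400 m/s

Ignition mass of stage 1 = 758,000+50,900 + 110,000+16,700 + 25,500+1,870 + 4,340 = 967,310 kg.
Stage 1: m₀ = 967,310 kg, m_f = 967,310 − 758,000 = 209,310 kg; Δv = 341×9.81×ln(4.621) = 3345.2×1.5307 ≈ 5121 m/s.
Stage 2: m₀ = 158,410 kg, m_f = 158,410 − 110,000 = 48,410 kg; Δv = 293×9.81×ln(3.272) = 2874.3×1.1855 ≈ 3407 m/s.
Stage 3: m₀ = 31,710 kg, m_f = 31,710 − 25,500 = 6,210 kg; Δv = 364×9.81×ln(5.106) = 3570.8×1.6305 ≈ 5822 m/s.
Total Δv = 5121 + 3407 + 5822 = 14350 m/s.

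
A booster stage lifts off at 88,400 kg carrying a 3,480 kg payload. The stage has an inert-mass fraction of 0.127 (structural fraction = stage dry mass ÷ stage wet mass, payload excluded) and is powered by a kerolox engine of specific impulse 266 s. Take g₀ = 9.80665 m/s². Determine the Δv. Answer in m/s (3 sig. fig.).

Stage wet mass = m₀ − payload = 88,400 − 3,480 = 84,920 kg.
Stage dry mass = ε × stage wet mass = 0.127 × 84,920 = 10,784.8 kg.
Burnout mass m_f = stage dry + payload = 10,784.8 + 3,480 = 14,264.8 kg.
v_e = Isp · g₀ = 266 × 9.80665 = 2608.6 m/s.
From the ideal rocket equation, Δv = v_e · ln(88,400/14,264.8) = 2608.6 × ln(6.197) = 2608.6 × 1.8241 ≈ 4758 m/s.

Δv ≈ 4760 m/s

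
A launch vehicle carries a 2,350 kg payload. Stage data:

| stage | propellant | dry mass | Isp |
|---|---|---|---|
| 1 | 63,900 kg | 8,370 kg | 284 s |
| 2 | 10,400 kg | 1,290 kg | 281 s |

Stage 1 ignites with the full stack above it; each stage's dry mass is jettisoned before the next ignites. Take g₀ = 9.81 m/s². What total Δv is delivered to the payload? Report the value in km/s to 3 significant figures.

Δv ≈ 7.48 km/s

Ignition mass of stage 1 = 63,900+8,370 + 10,400+1,290 + 2,350 = 86,310 kg.
Stage 1: m₀ = 86,310 kg, m_f = 86,310 − 63,900 = 22,410 kg; Δv = 284×9.81×ln(3.851) = 2786.0×1.3484 ≈ 3757 m/s.
Stage 2: m₀ = 14,040 kg, m_f = 14,040 − 10,400 = 3,640 kg; Δv = 281×9.81×ln(3.857) = 2756.6×1.3499 ≈ 3721 m/s.
Total Δv = 3757 + 3721 = 7478 m/s.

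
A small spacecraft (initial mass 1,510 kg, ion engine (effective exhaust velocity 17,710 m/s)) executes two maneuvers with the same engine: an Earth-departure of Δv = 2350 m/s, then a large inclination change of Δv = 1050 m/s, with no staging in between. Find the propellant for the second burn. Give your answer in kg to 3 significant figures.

propellant for the second burn ≈ 76.1 kg

After the first burn: m = 1510 × exp(−2350/17710.0) = 1510 × 0.87573 = 1,322.35 kg.
After the second burn: m = 1,322.35 × exp(−1050/17710.0) = 1,322.35 × 0.94243 = 1,246.22 kg.
Second-burn propellant = 1,322.35 − 1,246.22 = 76.13 kg.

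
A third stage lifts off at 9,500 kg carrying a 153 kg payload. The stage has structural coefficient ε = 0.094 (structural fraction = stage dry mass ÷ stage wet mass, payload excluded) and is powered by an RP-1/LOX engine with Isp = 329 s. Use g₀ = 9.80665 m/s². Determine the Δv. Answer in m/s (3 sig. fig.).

Stage wet mass = m₀ − payload = 9,500 − 153 = 9,347 kg.
Stage dry mass = ε × stage wet mass = 0.094 × 9,347 = 878.618 kg.
Burnout mass m_f = stage dry + payload = 878.618 + 153 = 1,031.618 kg.
v_e = Isp · g₀ = 329 × 9.80665 = 3226.4 m/s.
Using Δv = v_e ln(m₀/m_f): Δv = v_e · ln(9,500/1,031.618) = 3226.4 × ln(9.209) = 3226.4 × 2.2202 ≈ 7163 m/s.

Δv ≈ 7160 m/s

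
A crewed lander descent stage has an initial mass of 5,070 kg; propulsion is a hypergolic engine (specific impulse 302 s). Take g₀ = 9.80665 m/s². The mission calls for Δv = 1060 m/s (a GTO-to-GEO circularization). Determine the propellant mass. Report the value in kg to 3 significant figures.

propellant mass ≈ 1530 kg

v_e = Isp · g₀ = 302 × 9.80665 = 2961.6 m/s.
m₀/m_f = exp(Δv / v_e) = exp(1060 / 2961.6) = exp(0.3579) = 1.4303.
m_f = 5,070 / 1.4303 = 3,544.71 kg, so propellant = m₀ − m_f = 5,070 − 3,544.71 = 1,525.29 kg.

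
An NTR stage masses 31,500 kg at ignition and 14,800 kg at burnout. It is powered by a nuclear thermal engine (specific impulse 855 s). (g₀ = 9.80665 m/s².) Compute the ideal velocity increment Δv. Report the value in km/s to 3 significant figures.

Δv ≈ 6.33 km/s

v_e = Isp · g₀ = 855 × 9.80665 = 8384.7 m/s.
Δv = v_e · ln(m₀/m_f) = 8384.7 × ln(2.128) = 8384.7 × 0.7554 ≈ 6333.5 m/s.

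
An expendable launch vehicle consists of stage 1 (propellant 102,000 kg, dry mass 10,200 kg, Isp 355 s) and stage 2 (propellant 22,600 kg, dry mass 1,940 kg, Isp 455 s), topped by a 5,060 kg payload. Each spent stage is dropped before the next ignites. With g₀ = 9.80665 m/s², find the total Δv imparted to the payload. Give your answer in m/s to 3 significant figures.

Δv ≈ 10900 m/s

Ignition mass of stage 1 = 102,000+10,200 + 22,600+1,940 + 5,060 = 141,800 kg.
Stage 1: m₀ = 141,800 kg, m_f = 141,800 − 102,000 = 39,800 kg; Δv = 355×9.80665×ln(3.563) = 3481.4×1.2706 ≈ 4423 m/s.
Stage 2: m₀ = 29,600 kg, m_f = 29,600 − 22,600 = 7,000 kg; Δv = 455×9.80665×ln(4.229) = 4462.0×1.4419 ≈ 6434 m/s.
Total Δv = 4423 + 6434 = 10857 m/s.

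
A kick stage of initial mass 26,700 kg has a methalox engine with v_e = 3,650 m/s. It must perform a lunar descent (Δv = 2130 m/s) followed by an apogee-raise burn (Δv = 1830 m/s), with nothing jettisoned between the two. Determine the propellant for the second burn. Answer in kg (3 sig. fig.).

After the first burn: m = 26700 × exp(−2130/3650.0) = 26700 × 0.55791 = 14,896.2 kg.
After the second burn: m = 14,896.2 × exp(−1830/3650.0) = 14,896.2 × 0.60570 = 9,022.63 kg.
Second-burn propellant = 14,896.2 − 9,022.63 = 5,873.57 kg.

propellant for the second burn ≈ 5870 kg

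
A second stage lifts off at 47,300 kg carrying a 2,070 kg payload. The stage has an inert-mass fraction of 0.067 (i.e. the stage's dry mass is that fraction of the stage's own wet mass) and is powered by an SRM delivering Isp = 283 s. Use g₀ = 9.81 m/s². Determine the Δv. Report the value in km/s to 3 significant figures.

Stage wet mass = m₀ − payload = 47,300 − 2,070 = 45,230 kg.
Stage dry mass = ε × stage wet mass = 0.067 × 45,230 = 3,030.41 kg.
Burnout mass m_f = stage dry + payload = 3,030.41 + 2,070 = 5,100.41 kg.
v_e = Isp · g₀ = 283 × 9.81 = 2776.2 m/s.
Using Δv = v_e ln(m₀/m_f): Δv = v_e · ln(47,300/5,100.41) = 2776.2 × ln(9.274) = 2776.2 × 2.2272 ≈ 6183 m/s.

Δv ≈ 6.18 km/s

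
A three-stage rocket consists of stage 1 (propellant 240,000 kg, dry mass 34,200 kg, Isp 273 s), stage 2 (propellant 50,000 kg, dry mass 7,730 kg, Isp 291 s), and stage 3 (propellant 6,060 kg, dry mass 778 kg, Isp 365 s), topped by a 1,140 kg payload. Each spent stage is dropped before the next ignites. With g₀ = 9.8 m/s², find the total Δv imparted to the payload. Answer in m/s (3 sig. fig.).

Ignition mass of stage 1 = 240,000+34,200 + 50,000+7,730 + 6,060+778 + 1,140 = 339,908 kg.
Stage 1: m₀ = 339,908 kg, m_f = 339,908 − 240,000 = 99,908 kg; Δv = 273×9.8×ln(3.402) = 2675.4×1.2244 ≈ 3276 m/s.
Stage 2: m₀ = 65,708 kg, m_f = 65,708 − 50,000 = 15,708 kg; Δv = 291×9.8×ln(4.183) = 2851.8×1.4311 ≈ 4081 m/s.
Stage 3: m₀ = 7,978 kg, m_f = 7,978 − 6,060 = 1,918 kg; Δv = 365×9.8×ln(4.16) = 3577.0×1.4254 ≈ 5099 m/s.
Total Δv = 3276 + 4081 + 5099 = 12456 m/s.

Δv ≈ 12500 m/s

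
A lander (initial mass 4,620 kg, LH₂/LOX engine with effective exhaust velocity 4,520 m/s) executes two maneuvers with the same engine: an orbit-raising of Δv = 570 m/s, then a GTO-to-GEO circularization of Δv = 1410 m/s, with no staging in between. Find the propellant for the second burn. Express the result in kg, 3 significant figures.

After the first burn: m = 4620 × exp(−570/4520.0) = 4620 × 0.88152 = 4,072.62 kg.
After the second burn: m = 4,072.62 × exp(−1410/4520.0) = 4,072.62 × 0.73202 = 2,981.24 kg.
Second-burn propellant = 4,072.62 − 2,981.24 = 1,091.38 kg.

propellant for the second burn ≈ 1090 kg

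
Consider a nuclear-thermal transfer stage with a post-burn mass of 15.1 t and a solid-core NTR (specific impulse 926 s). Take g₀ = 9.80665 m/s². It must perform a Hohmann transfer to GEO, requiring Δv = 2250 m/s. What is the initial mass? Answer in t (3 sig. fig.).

initial mass ≈ 19.3 t

v_e = Isp · g₀ = 926 × 9.80665 = 9081.0 m/s.
m₀/m_f = exp(Δv / v_e) = exp(2250 / 9081.0) = exp(0.2478) = 1.2812.
m₀ = m_f × 1.2812 = 15.1 × 1.2812 = 19.3461 t.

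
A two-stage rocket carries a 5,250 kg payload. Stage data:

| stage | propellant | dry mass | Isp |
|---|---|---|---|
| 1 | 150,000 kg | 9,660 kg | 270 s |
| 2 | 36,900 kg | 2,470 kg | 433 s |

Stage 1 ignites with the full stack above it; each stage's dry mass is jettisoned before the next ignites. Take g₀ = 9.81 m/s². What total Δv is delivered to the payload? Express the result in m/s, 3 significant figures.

Δv ≈ 11000 m/s

Ignition mass of stage 1 = 150,000+9,660 + 36,900+2,470 + 5,250 = 204,280 kg.
Stage 1: m₀ = 204,280 kg, m_f = 204,280 − 150,000 = 54,280 kg; Δv = 270×9.81×ln(3.763) = 2648.7×1.3253 ≈ 3510 m/s.
Stage 2: m₀ = 44,620 kg, m_f = 44,620 − 36,900 = 7,720 kg; Δv = 433×9.81×ln(5.78) = 4247.7×1.7544 ≈ 7452 m/s.
Total Δv = 3510 + 7452 = 10962 m/s.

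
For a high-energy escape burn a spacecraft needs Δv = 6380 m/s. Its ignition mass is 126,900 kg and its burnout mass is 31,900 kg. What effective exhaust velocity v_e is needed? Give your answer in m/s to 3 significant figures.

v_e ≈ 4620 m/s

ln(m₀/m_f) = ln(126900/31900) = ln(3.978) = 1.3808.
v_e = Δv / ln(m₀/m_f) = 6380 / 1.3808 = 4620.5 m/s.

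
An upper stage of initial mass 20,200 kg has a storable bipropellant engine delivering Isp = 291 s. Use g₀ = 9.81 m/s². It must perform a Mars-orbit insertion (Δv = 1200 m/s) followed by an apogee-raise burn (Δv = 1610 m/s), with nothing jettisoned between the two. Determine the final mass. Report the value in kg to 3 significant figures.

v_e = Isp · g₀ = 291 × 9.81 = 2854.7 m/s.
After the first burn: m = 20200 × exp(−1200/2854.7) = 20200 × 0.65681 = 13,267.6 kg.
After the second burn: m = 13,267.6 × exp(−1610/2854.7) = 13,267.6 × 0.56894 = 7,548.47 kg.

final mass ≈ 7550 kg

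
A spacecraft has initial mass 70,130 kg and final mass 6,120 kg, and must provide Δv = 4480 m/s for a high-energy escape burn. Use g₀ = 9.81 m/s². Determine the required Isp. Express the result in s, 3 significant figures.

ln(m₀/m_f) = ln(70130/6120) = ln(11.46) = 2.4388.
v_e = Δv / ln(m₀/m_f) = 4480 / 2.4388 = 1837.0 m/s.
Isp = v_e / g₀ = 1837.0 / 9.81 = 187.3 s.

Isp ≈ 187 s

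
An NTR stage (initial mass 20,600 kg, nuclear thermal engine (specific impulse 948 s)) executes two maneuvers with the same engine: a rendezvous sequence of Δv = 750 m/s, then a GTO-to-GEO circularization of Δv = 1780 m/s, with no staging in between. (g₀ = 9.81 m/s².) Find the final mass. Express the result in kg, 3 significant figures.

v_e = Isp · g₀ = 948 × 9.81 = 9299.9 m/s.
After the first burn: m = 20600 × exp(−750/9299.9) = 20600 × 0.92252 = 19,003.9 kg.
After the second burn: m = 19,003.9 × exp(−1780/9299.9) = 19,003.9 × 0.82580 = 15,693.4 kg.

final mass ≈ 15700 kg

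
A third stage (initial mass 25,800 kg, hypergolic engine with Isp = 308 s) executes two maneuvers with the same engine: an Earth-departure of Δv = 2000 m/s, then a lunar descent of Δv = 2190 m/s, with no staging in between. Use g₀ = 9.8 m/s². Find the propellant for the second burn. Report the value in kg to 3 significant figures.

propellant for the second burn ≈ 6860 kg

v_e = Isp · g₀ = 308 × 9.8 = 3018.4 m/s.
After the first burn: m = 25800 × exp(−2000/3018.4) = 25800 × 0.51551 = 13,300.2 kg.
After the second burn: m = 13,300.2 × exp(−2190/3018.4) = 13,300.2 × 0.48406 = 6,438.09 kg.
Second-burn propellant = 13,300.2 − 6,438.09 = 6,862.11 kg.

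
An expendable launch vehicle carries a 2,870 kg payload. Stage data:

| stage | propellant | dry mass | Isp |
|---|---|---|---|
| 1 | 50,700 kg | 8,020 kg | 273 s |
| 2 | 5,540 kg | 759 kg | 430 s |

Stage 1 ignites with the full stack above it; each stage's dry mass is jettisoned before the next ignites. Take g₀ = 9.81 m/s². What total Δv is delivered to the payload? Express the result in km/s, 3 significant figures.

Ignition mass of stage 1 = 50,700+8,020 + 5,540+759 + 2,870 = 67,889 kg.
Stage 1: m₀ = 67,889 kg, m_f = 67,889 − 50,700 = 17,189 kg; Δv = 273×9.81×ln(3.95) = 2678.1×1.3736 ≈ 3679 m/s.
Stage 2: m₀ = 9,169 kg, m_f = 9,169 − 5,540 = 3,629 kg; Δv = 430×9.81×ln(2.527) = 4218.3×0.9269 ≈ 3910 m/s.
Total Δv = 3679 + 3910 = 7589 m/s.

Δv ≈ 7.59 km/s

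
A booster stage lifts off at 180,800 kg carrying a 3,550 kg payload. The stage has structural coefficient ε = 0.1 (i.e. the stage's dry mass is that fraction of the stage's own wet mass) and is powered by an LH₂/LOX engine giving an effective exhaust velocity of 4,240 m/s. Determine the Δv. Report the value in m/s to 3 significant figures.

Δv ≈ 9070 m/s

Stage wet mass = m₀ − payload = 180,800 − 3,550 = 177,250 kg.
Stage dry mass = ε × stage wet mass = 0.1 × 177,250 = 17,725 kg.
Burnout mass m_f = stage dry + payload = 17,725 + 3,550 = 21,275 kg.
Rocket equation: Δv = v_e · ln(180,800/21,275) = 4240.0 × ln(8.498) = 4240.0 × 2.1399 ≈ 9073 m/s.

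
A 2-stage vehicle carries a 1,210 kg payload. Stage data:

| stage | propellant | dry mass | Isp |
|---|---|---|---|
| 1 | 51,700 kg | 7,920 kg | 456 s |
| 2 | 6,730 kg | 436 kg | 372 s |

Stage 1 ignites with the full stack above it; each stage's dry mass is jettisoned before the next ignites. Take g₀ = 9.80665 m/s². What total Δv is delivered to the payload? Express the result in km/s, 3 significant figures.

Ignition mass of stage 1 = 51,700+7,920 + 6,730+436 + 1,210 = 67,996 kg.
Stage 1: m₀ = 67,996 kg, m_f = 67,996 − 51,700 = 16,296 kg; Δv = 456×9.80665×ln(4.173) = 4471.8×1.4285 ≈ 6388 m/s.
Stage 2: m₀ = 8,376 kg, m_f = 8,376 − 6,730 = 1,646 kg; Δv = 372×9.80665×ln(5.089) = 3648.1×1.6270 ≈ 5935 m/s.
Total Δv = 6388 + 5935 = 12323 m/s.

Δv ≈ 12.3 km/s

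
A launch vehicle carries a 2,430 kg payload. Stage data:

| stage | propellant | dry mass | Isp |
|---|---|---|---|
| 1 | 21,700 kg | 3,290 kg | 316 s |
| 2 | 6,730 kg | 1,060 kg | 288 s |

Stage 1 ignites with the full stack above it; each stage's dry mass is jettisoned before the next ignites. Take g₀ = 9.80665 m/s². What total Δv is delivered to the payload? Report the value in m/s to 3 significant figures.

Δv ≈ 6000 m/s

Ignition mass of stage 1 = 21,700+3,290 + 6,730+1,060 + 2,430 = 35,210 kg.
Stage 1: m₀ = 35,210 kg, m_f = 35,210 − 21,700 = 13,510 kg; Δv = 316×9.80665×ln(2.606) = 3098.9×0.9579 ≈ 2968 m/s.
Stage 2: m₀ = 10,220 kg, m_f = 10,220 − 6,730 = 3,490 kg; Δv = 288×9.80665×ln(2.928) = 2824.3×1.0744 ≈ 3035 m/s.
Total Δv = 2968 + 3035 = 6003 m/s.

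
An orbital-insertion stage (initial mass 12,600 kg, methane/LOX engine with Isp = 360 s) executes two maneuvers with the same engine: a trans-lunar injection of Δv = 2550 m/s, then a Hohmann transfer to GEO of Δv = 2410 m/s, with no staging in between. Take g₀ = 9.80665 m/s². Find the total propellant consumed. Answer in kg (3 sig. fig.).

v_e = Isp · g₀ = 360 × 9.80665 = 3530.4 m/s.
After the first burn: m = 12600 × exp(−2550/3530.4) = 12600 × 0.48563 = 6,118.94 kg.
After the second burn: m = 6,118.94 × exp(−2410/3530.4) = 6,118.94 × 0.50528 = 3,091.78 kg.
Total propellant = m₀ − m_final = 12600 − 3,091.78 = 9,508.22 kg.

total propellant consumed ≈ 9510 kg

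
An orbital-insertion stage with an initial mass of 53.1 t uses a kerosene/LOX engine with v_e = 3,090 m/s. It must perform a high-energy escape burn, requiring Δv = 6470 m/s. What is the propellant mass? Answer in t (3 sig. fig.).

propellant mass ≈ 46.6 t

m₀/m_f = exp(Δv / v_e) = exp(6470 / 3090.0) = exp(2.0939) = 8.1161.
m_f = 53.1 / 8.1161 = 6.54255 t, so propellant = m₀ − m_f = 53.1 − 6.54255 = 46.55745 t.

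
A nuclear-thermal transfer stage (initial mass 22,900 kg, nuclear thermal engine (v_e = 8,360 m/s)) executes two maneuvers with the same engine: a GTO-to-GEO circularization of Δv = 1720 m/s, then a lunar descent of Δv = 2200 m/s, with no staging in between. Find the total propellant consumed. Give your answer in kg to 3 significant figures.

After the first burn: m = 22900 × exp(−1720/8360.0) = 22900 × 0.81404 = 18,641.5 kg.
After the second burn: m = 18,641.5 × exp(−2200/8360.0) = 18,641.5 × 0.76862 = 14,328.2 kg.
Total propellant = m₀ − m_final = 22900 − 14,328.2 = 8,571.8 kg.

total propellant consumed ≈ 8570 kg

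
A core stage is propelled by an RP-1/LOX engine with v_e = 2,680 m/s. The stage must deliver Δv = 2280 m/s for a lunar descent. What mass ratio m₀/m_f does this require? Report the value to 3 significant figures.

mass ratio ≈ 2.34

By the Tsiolkovsky rocket equation, m₀/m_f = exp(Δv / v_e) = exp(2280 / 2680.0) = exp(0.8507) = 2.3414.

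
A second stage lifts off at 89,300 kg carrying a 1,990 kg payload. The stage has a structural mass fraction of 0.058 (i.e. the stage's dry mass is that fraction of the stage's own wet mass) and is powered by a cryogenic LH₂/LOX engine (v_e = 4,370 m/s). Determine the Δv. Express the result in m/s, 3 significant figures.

Δv ≈ 11100 m/s

Stage wet mass = m₀ − payload = 89,300 − 1,990 = 87,310 kg.
Stage dry mass = ε × stage wet mass = 0.058 × 87,310 = 5,063.98 kg.
Burnout mass m_f = stage dry + payload = 5,063.98 + 1,990 = 7,053.98 kg.
Δv = v_e · ln(89,300/7,053.98) = 4370.0 × ln(12.66) = 4370.0 × 2.5384 ≈ 11093 m/s.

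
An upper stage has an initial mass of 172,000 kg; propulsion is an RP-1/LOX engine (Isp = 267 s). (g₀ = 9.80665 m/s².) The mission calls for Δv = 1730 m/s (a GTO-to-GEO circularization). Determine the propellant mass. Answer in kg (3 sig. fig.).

v_e = Isp · g₀ = 267 × 9.80665 = 2618.4 m/s.
Using Δv = v_e ln(m₀/m_f): m₀/m_f = exp(Δv / v_e) = exp(1730 / 2618.4) = exp(0.6607) = 1.9362.
m_f = 172,000 / 1.9362 = 88,833.8 kg, so propellant = m₀ − m_f = 172,000 − 88,833.8 = 83,166.2 kg.

propellant mass ≈ 83200 kg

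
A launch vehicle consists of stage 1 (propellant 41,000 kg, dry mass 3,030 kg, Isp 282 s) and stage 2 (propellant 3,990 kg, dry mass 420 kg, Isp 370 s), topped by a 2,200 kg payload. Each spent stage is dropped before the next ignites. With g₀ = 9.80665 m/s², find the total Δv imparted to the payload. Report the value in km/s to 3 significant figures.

Δv ≈ 7.95 km/s

Ignition mass of stage 1 = 41,000+3,030 + 3,990+420 + 2,200 = 50,640 kg.
Stage 1: m₀ = 50,640 kg, m_f = 50,640 − 41,000 = 9,640 kg; Δv = 282×9.80665×ln(5.253) = 2765.5×1.6588 ≈ 4587 m/s.
Stage 2: m₀ = 6,610 kg, m_f = 6,610 − 3,990 = 2,620 kg; Δv = 370×9.80665×ln(2.523) = 3628.5×0.9254 ≈ 3358 m/s.
Total Δv = 4587 + 3358 = 7945 m/s.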